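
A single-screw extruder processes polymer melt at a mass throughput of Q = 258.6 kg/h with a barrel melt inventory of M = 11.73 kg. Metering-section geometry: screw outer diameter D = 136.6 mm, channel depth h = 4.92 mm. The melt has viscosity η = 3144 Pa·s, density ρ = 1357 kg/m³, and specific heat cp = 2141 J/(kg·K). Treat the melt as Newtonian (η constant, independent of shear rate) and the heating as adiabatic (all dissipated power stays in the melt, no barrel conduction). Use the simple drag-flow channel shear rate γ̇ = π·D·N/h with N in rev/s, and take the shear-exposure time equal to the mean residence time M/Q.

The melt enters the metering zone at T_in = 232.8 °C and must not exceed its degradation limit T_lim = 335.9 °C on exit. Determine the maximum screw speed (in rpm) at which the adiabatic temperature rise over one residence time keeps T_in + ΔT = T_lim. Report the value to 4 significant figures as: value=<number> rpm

Throughput in SI: Q_s = 258.6 kg/h ÷ 3600 s/h = 0.0718333 kg/s
Mean residence time: t_res = M/Q_s = 11.73 kg / 0.0718333 kg/s = 163.295 s
Geometry in SI: D = 136.6 mm → 0.1366 m, h = 4.92 mm → 0.00492 m
ΔT_a = T_lim − T_in = 335.9 °C − 232.8 °C = 103.1 K
Invert ΔT = ηγ̇²t_res/(ρcp) for γ̇: γ̇_max² = ΔT_a ρ cp / (η t_res) = 103.1·1357·2141 / (3144·163.295) = 583.446 s⁻²
γ̇_max = sqrt(583.446) = 24.1546 s⁻¹
N_max = γ̇_max h / (πD) = 24.1546·0.00492/(π·0.1366) = 0.276927 rev/s → ×60 = 16.6156 rpm

value=16.62 rpm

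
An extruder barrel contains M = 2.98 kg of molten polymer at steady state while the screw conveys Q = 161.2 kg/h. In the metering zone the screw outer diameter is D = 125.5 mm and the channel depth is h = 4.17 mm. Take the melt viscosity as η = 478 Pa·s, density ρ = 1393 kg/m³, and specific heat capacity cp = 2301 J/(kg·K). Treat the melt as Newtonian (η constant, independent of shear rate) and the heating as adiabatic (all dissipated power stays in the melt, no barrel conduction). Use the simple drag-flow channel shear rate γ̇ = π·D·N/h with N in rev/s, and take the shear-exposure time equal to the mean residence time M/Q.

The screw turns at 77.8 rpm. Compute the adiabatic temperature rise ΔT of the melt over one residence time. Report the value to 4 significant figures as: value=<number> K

value=149.2 K

Throughput in SI: Q_s = 161.2 kg/h ÷ 3600 s/h = 0.0447778 kg/s
t_res = M / Q_s = 2.98 ÷ 0.0447778 = 66.5509 s
Geometry in metres: D = 125.5 mm → 0.1255 m, h = 4.17 mm → 0.00417 m; screw speed N = 77.8 rpm = 1.29667 rev/s
γ̇ = π·D·N / h = π · 0.1255 · 1.29667 / 0.00417 = 122.599 s⁻¹
ΔT = η·γ̇²·t_res/(ρ·cp) = [478 × 122.599² × 66.5509] / [1393 × 2301] = 149.171 K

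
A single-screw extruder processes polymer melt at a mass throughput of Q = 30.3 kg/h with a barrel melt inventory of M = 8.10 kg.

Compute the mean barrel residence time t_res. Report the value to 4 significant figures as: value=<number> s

Throughput in SI: Q_s = 30.3 kg/h ÷ 3600 s/h = 0.00841667 kg/s
t_res = M / Q_s = 8.10 / 0.00841667 = 962.376 s

value=962.4 s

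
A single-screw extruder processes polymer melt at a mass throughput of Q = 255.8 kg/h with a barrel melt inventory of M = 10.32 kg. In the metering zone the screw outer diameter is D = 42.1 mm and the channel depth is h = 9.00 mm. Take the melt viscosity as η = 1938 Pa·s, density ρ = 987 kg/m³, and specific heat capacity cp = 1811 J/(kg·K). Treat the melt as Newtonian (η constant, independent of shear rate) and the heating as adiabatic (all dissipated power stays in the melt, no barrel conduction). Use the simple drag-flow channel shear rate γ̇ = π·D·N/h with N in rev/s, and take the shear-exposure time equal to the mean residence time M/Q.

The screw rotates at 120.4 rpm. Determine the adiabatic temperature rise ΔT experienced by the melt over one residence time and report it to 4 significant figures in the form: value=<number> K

value=136.9 K

Q_s = Q / 3600 = 255.8 / 3600 = 0.0710556 kg/s
Mean residence time: t_res = M/Q_s = 10.32 kg / 0.0710556 kg/s = 145.238 s
D = 42.1 mm = 0.0421 m;  h = 9.00 mm = 0.009 m;  N = 120.4 rpm / 60 = 2.00667 rev/s
Shear rate: γ̇ = πDN/h = π·0.0421·2.00667/0.009 = 29.4893 s⁻¹
ΔT = η·γ̇²·t_res / (ρ·cp) = 1938 · (29.4893)² · 145.238 / (987 · 1811) = 136.94 K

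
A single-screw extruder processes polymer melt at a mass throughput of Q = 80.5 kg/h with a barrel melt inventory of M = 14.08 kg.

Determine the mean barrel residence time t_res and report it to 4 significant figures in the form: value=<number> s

Q_s = Q / 3600 = 80.5 / 3600 = 0.0223611 kg/s
t_res = M / Q_s = 14.08 ÷ 0.0223611 = 629.665 s

value=629.7 s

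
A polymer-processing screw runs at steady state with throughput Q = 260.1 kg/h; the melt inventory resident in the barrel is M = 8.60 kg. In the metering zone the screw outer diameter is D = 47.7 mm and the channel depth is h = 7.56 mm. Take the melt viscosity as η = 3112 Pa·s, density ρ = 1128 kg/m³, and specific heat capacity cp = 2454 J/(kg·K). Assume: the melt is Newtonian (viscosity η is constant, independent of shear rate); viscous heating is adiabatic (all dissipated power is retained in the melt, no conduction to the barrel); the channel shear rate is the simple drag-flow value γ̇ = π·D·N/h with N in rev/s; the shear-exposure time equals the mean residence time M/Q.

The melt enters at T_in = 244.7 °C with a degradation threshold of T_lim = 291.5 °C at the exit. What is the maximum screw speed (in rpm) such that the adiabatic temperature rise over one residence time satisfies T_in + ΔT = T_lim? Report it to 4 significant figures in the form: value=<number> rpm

Convert throughput: Q = 260.1 kg/h = 260.1/3600 = 0.07225 kg/s
Mean residence time: t_res = M/Q_s = 8.60 kg / 0.07225 kg/s = 119.031 s
Geometry in SI: D = 47.7 mm → 0.0477 m, h = 7.56 mm → 0.00756 m
Allowable rise: ΔT_a = T_lim − T_in = 291.5 − 244.7 = 46.8 K
Invert ΔT = ηγ̇²t_res/(ρcp) for γ̇: γ̇_max² = ΔT_a ρ cp / (η t_res) = 46.8·1128·2454 / (3112·119.031) = 349.727 s⁻²
Take the square root: γ̇_max = √(349.727) = 18.701 s⁻¹
N_max = γ̇_max·h / (π·D) = 18.701 · 0.00756 / (π · 0.0477) = 0.943449 rev/s = 56.6069 rpm

value=56.61 rpm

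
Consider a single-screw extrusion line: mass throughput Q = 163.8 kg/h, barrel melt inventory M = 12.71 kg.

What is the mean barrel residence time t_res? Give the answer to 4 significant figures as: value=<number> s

Convert throughput: Q = 163.8 kg/h = 163.8/3600 = 0.0455 kg/s
t_res = M / Q_s = 12.71 / 0.0455 = 279.341 s

value=279.3 s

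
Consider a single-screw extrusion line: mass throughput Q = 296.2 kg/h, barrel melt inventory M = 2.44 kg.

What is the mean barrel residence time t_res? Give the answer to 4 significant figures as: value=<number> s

value=29.66 s

Q_s = Q / 3600 = 296.2 / 3600 = 0.0822778 kg/s
t_res = M / Q_s = 2.44 / 0.0822778 = 29.6556 s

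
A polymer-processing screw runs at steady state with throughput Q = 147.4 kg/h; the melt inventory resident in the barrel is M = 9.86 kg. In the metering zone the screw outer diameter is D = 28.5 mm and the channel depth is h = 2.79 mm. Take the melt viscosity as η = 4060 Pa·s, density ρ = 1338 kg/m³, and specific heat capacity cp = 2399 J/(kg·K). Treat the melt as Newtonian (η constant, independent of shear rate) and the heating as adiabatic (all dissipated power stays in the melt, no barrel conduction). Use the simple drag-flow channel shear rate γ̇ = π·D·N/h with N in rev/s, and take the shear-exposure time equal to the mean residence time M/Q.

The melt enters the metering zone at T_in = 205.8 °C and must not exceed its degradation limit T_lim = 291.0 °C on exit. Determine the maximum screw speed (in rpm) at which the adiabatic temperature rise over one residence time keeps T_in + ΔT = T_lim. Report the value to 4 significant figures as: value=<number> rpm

value=31.27 rpm

Convert throughput: Q = 147.4 kg/h = 147.4/3600 = 0.0409444 kg/s
Mean residence time: t_res = M/Q_s = 9.86 kg / 0.0409444 kg/s = 240.814 s
D = 28.5 mm = 0.0285 m;  h = 2.79 mm = 0.00279 m
Allowable rise: ΔT_a = T_lim − T_in = 291.0 − 205.8 = 85.2 K
Invert ΔT = ηγ̇²t_res/(ρcp) for γ̇: γ̇_max² = ΔT_a ρ cp / (η t_res) = 85.2·1338·2399 / (4060·240.814) = 279.716 s⁻²
γ̇_max = sqrt(279.716) = 16.7247 s⁻¹
N_max = γ̇_max·h / (π·D) = 16.7247 · 0.00279 / (π · 0.0285) = 0.521157 rev/s = 31.2694 rpm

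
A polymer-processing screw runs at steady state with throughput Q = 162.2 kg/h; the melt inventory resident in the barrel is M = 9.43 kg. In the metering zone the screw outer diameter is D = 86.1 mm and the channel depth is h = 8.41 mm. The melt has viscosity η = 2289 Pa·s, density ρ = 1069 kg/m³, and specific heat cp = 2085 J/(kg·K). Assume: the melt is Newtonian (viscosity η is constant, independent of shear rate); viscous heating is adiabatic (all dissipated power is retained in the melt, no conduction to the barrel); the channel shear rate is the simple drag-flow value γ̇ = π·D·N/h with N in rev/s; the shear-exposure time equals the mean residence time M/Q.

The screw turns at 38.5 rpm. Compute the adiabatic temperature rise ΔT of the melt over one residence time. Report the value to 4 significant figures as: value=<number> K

value=91.55 K

Q_s = Q / 3600 = 162.2 / 3600 = 0.0450556 kg/s
Mean residence time: t_res = M/Q_s = 9.43 kg / 0.0450556 kg/s = 209.297 s
Geometry in metres: D = 86.1 mm → 0.0861 m, h = 8.41 mm → 0.00841 m; screw speed N = 38.5 rpm = 0.641667 rev/s
γ̇ = π·D·N / h = π · 0.0861 · 0.641667 / 0.00841 = 20.6379 s⁻¹
Adiabatic rise: ΔT = η γ̇² t_res / (ρ cp) = 2289·(20.6379)²·209.297 / (1069·2085) = 91.55 K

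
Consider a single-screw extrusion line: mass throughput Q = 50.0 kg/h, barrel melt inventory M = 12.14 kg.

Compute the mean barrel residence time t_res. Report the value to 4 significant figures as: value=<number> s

Convert throughput: Q = 50.0 kg/h = 50.0/3600 = 0.0138889 kg/s
t_res = M / Q_s = 12.14 ÷ 0.0138889 = 874.08 s

value=874.1 s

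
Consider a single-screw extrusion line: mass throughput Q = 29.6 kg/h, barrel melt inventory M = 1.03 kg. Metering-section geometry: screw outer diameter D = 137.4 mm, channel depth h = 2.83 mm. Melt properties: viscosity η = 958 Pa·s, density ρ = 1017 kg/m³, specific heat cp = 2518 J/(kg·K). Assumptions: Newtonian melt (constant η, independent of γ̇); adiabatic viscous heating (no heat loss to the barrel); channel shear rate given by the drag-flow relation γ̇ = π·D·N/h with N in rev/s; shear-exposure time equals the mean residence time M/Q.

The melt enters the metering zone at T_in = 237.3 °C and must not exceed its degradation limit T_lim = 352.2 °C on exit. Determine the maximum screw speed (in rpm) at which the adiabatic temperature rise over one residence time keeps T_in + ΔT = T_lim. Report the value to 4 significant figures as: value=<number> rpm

value=19.48 rpm

Q_s = Q / 3600 = 29.6 / 3600 = 0.00822222 kg/s
Mean residence time: t_res = M/Q_s = 1.03 kg / 0.00822222 kg/s = 125.27 s
D = 137.4 mm = 0.1374 m;  h = 2.83 mm = 0.00283 m
Allowable rise: ΔT_a = T_lim − T_in = 352.2 − 237.3 = 114.9 K
Invert ΔT = ηγ̇²t_res/(ρcp) for γ̇: γ̇_max² = ΔT_a ρ cp / (η t_res) = 114.9·1017·2518 / (958·125.27) = 2451.79 s⁻²
γ̇_max = sqrt(2451.79) = 49.5155 s⁻¹
Solve γ̇ = πDN/h for N: N_max = γ̇_max·h/(π·D) = 49.5155 × 0.00283 / (π × 0.1374) = 0.324632 rev/s = 19.4779 rpm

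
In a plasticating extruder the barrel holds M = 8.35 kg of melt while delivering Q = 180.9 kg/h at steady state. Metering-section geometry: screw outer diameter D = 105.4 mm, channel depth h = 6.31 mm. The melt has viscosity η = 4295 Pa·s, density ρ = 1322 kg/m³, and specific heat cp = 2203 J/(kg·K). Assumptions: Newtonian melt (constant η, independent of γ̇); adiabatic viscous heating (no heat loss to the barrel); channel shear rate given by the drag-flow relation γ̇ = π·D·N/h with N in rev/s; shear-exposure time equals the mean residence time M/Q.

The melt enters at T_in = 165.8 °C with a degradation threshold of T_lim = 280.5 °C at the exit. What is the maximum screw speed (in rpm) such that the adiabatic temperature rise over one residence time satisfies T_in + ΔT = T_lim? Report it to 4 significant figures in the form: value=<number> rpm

value=24.74 rpm

Throughput in SI: Q_s = 180.9 kg/h ÷ 3600 s/h = 0.05025 kg/s
Mean residence time: t_res = M/Q_s = 8.35 kg / 0.05025 kg/s = 166.169 s
D = 105.4 mm = 0.1054 m;  h = 6.31 mm = 0.00631 m
ΔT_a = T_lim − T_in = 280.5 °C − 165.8 °C = 114.7 K
γ̇_max² = ΔT_a·ρ·cp/(η·t_res) = 114.7·1322·2203/(4295·166.169) = 468.054 s⁻²
γ̇_max = sqrt(468.054) = 21.6346 s⁻¹
Solve γ̇ = πDN/h for N: N_max = γ̇_max·h/(π·D) = 21.6346 × 0.00631 / (π × 0.1054) = 0.412275 rev/s = 24.7365 rpm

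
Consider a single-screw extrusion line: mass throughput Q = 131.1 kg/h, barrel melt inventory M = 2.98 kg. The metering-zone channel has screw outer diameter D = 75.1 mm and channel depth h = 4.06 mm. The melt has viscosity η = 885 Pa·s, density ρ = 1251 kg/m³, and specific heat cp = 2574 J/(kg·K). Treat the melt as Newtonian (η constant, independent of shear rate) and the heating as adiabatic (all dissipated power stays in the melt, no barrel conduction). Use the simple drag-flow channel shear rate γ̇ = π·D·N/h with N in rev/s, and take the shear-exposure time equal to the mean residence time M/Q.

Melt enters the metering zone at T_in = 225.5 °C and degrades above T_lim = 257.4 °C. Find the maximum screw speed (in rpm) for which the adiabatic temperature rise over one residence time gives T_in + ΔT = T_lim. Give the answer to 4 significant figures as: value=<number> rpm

value=38.89 rpm

Convert throughput: Q = 131.1 kg/h = 131.1/3600 = 0.0364167 kg/s
t_res = M / Q_s = 2.98 / 0.0364167 = 81.8307 s
Convert to metres: D = 0.0751 m, h = 0.00406 m
Allowable rise: ΔT_a = T_lim − T_in = 257.4 − 225.5 = 31.9 K
γ̇_max² = ΔT_a·ρ·cp / (η·t_res) = [31.9 × 1251 × 2574] / [885 × 81.8307] = 1418.39 s⁻²
Take the square root: γ̇_max = √(1418.39) = 37.6616 s⁻¹
N_max = γ̇_max h / (πD) = 37.6616·0.00406/(π·0.0751) = 0.648089 rev/s → ×60 = 38.8854 rpm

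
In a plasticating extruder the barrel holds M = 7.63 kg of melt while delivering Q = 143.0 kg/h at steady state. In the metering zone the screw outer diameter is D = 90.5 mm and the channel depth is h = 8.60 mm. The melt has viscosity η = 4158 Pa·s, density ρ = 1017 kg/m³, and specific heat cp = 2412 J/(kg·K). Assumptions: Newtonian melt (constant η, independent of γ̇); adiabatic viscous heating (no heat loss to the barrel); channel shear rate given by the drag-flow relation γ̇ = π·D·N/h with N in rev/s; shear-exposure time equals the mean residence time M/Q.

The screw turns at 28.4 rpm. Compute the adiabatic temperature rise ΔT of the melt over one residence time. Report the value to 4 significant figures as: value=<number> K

value=79.73 K

Q_s = Q / 3600 = 143.0 / 3600 = 0.0397222 kg/s
Mean residence time: t_res = M/Q_s = 7.63 kg / 0.0397222 kg/s = 192.084 s
D = 90.5 mm = 0.0905 m;  h = 8.60 mm = 0.0086 m;  N = 28.4 rpm / 60 = 0.473333 rev/s
γ̇ = π D N / h = (π)(0.0905)(0.473333) / 0.0086 = 15.6483 s⁻¹
ΔT = η·γ̇²·t_res/(ρ·cp) = [4158 × 15.6483² × 192.084] / [1017 × 2412] = 79.7281 K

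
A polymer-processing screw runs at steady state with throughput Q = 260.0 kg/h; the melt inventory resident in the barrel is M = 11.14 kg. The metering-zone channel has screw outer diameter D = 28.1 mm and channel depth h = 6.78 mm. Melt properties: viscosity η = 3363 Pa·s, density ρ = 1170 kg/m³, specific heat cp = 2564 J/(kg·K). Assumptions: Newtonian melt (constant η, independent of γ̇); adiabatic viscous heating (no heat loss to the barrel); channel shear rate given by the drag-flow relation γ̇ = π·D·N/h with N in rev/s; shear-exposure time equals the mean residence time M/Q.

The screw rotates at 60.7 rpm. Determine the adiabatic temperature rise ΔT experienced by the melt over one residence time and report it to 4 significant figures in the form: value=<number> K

value=30.00 K

Convert throughput: Q = 260.0 kg/h = 260.0/3600 = 0.0722222 kg/s
t_res = M / Q_s = 11.14 ÷ 0.0722222 = 154.246 s
Geometry in metres: D = 28.1 mm → 0.0281 m, h = 6.78 mm → 0.00678 m; screw speed N = 60.7 rpm = 1.01167 rev/s
γ̇ = π·D·N / h = π · 0.0281 · 1.01167 / 0.00678 = 13.1724 s⁻¹
ΔT = η·γ̇²·t_res / (ρ·cp) = 3363 · (13.1724)² · 154.246 / (1170 · 2564) = 30.003 K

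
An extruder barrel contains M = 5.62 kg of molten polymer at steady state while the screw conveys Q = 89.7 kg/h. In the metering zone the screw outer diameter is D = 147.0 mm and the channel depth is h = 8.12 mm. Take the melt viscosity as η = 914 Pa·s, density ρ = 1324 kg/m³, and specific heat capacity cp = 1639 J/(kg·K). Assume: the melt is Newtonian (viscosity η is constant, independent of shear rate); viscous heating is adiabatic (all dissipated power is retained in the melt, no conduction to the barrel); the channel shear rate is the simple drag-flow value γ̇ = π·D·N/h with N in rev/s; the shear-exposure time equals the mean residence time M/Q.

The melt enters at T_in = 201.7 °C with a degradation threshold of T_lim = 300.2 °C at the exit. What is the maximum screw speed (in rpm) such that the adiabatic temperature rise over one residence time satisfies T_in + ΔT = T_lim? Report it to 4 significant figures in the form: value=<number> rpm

value=33.97 rpm

Q_s = Q / 3600 = 89.7 / 3600 = 0.0249167 kg/s
t_res = M / Q_s = 5.62 / 0.0249167 = 225.552 s
Geometry in SI: D = 147.0 mm → 0.147 m, h = 8.12 mm → 0.00812 m
ΔT_a = T_lim − T_in = 300.2 − 201.7 = 98.5 K
γ̇_max² = ΔT_a·ρ·cp / (η·t_res) = [98.5 × 1324 × 1639] / [914 × 225.552] = 1036.84 s⁻²
γ̇_max = √1036.84 = 32.2 s⁻¹
Solve γ̇ = πDN/h for N: N_max = γ̇_max·h/(π·D) = 32.2 × 0.00812 / (π × 0.147) = 0.566166 rev/s = 33.97 rpm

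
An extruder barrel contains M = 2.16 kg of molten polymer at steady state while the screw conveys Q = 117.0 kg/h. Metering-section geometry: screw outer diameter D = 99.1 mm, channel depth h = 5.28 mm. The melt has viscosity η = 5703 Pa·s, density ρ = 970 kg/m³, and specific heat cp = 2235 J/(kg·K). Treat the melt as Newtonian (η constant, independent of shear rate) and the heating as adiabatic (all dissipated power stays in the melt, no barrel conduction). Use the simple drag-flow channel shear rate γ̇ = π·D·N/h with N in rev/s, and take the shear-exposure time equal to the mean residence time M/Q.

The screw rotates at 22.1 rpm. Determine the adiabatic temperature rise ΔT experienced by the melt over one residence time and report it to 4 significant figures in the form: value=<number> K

Q_s = Q / 3600 = 117.0 / 3600 = 0.0325 kg/s
Mean residence time: t_res = M/Q_s = 2.16 kg / 0.0325 kg/s = 66.4615 s
Geometry in metres: D = 99.1 mm → 0.0991 m, h = 5.28 mm → 0.00528 m; screw speed N = 22.1 rpm = 0.368333 rev/s
Shear rate: γ̇ = πDN/h = π·0.0991·0.368333/0.00528 = 21.7185 s⁻¹
Adiabatic rise: ΔT = η γ̇² t_res / (ρ cp) = 5703·(21.7185)²·66.4615 / (970·2235) = 82.4681 K

value=82.47 K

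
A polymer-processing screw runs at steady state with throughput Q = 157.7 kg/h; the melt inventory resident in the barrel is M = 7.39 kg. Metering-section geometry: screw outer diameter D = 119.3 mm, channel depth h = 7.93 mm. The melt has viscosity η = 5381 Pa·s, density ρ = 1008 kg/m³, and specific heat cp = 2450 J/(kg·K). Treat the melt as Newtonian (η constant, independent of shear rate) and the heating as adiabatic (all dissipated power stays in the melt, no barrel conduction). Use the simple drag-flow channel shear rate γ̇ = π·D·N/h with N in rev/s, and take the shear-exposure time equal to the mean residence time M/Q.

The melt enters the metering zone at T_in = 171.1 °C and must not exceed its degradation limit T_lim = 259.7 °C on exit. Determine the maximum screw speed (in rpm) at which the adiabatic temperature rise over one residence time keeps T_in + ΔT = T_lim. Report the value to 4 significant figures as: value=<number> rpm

Convert throughput: Q = 157.7 kg/h = 157.7/3600 = 0.0438056 kg/s
t_res = M / Q_s = 7.39 ÷ 0.0438056 = 168.7 s
D = 119.3 mm = 0.1193 m;  h = 7.93 mm = 0.00793 m
ΔT_a = T_lim − T_in = 259.7 − 171.1 = 88.6 K
γ̇_max² = ΔT_a·ρ·cp / (η·t_res) = [88.6 × 1008 × 2450] / [5381 × 168.7] = 241.036 s⁻²
Take the square root: γ̇_max = √(241.036) = 15.5253 s⁻¹
Solve γ̇ = πDN/h for N: N_max = γ̇_max·h/(π·D) = 15.5253 × 0.00793 / (π × 0.1193) = 0.328491 rev/s = 19.7095 rpm

value=19.71 rpm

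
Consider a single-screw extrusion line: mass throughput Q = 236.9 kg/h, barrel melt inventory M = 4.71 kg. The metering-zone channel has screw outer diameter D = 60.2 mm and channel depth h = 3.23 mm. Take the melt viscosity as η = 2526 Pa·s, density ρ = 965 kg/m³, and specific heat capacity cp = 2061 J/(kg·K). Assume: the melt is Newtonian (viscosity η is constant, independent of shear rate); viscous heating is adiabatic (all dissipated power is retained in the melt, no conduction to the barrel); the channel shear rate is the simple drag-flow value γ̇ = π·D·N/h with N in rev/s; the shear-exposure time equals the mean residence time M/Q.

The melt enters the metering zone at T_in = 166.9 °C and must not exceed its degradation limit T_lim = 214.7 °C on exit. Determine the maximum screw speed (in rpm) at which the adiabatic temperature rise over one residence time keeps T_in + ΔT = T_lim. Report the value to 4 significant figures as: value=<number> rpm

value=23.50 rpm

Q_s = Q / 3600 = 236.9 / 3600 = 0.0658056 kg/s
Mean residence time: t_res = M/Q_s = 4.71 kg / 0.0658056 kg/s = 71.5745 s
Convert to metres: D = 0.0602 m, h = 0.00323 m
Allowable rise: ΔT_a = T_lim − T_in = 214.7 − 166.9 = 47.8 K
γ̇_max² = ΔT_a·ρ·cp / (η·t_res) = [47.8 × 965 × 2061] / [2526 × 71.5745] = 525.825 s⁻²
Take the square root: γ̇_max = √(525.825) = 22.9309 s⁻¹
Solve γ̇ = πDN/h for N: N_max = γ̇_max·h/(π·D) = 22.9309 × 0.00323 / (π × 0.0602) = 0.391631 rev/s = 23.4979 rpm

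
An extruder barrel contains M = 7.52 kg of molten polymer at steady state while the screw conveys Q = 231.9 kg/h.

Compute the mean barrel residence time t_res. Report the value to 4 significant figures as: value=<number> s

value=116.7 s

Q_s = Q / 3600 = 231.9 / 3600 = 0.0644167 kg/s
t_res = M / Q_s = 7.52 / 0.0644167 = 116.74 s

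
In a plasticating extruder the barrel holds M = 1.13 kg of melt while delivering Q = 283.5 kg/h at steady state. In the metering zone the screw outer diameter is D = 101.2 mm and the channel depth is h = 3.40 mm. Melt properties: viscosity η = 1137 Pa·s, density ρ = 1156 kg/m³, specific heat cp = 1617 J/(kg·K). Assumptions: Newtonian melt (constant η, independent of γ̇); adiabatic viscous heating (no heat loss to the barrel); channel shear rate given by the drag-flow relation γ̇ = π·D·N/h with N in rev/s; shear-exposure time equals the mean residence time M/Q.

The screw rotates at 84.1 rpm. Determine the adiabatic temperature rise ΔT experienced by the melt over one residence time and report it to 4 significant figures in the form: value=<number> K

Throughput in SI: Q_s = 283.5 kg/h ÷ 3600 s/h = 0.07875 kg/s
Mean residence time: t_res = M/Q_s = 1.13 kg / 0.07875 kg/s = 14.3492 s
D = 101.2 mm = 0.1012 m;  h = 3.40 mm = 0.0034 m;  N = 84.1 rpm / 60 = 1.40167 rev/s
γ̇ = π·D·N / h = π · 0.1012 · 1.40167 / 0.0034 = 131.068 s⁻¹
ΔT = η·γ̇²·t_res / (ρ·cp) = 1137 · (131.068)² · 14.3492 / (1156 · 1617) = 149.938 K

value=149.9 K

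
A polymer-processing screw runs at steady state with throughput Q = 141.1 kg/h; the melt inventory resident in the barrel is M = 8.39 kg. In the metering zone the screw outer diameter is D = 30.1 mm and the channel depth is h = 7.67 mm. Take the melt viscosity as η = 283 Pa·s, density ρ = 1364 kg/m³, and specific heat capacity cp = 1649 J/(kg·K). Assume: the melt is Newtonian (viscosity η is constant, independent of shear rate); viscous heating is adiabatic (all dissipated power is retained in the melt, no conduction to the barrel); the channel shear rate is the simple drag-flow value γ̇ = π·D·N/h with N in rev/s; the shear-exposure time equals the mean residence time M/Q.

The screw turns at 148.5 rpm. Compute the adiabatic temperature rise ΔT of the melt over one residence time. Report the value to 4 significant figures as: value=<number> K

value=25.08 K

Convert throughput: Q = 141.1 kg/h = 141.1/3600 = 0.0391944 kg/s
t_res = M / Q_s = 8.39 ÷ 0.0391944 = 214.061 s
Geometry in metres: D = 30.1 mm → 0.0301 m, h = 7.67 mm → 0.00767 m; screw speed N = 148.5 rpm = 2.475 rev/s
Shear rate: γ̇ = πDN/h = π·0.0301·2.475/0.00767 = 30.5138 s⁻¹
ΔT = η·γ̇²·t_res/(ρ·cp) = [283 × 30.5138² × 214.061] / [1364 × 1649] = 25.0773 K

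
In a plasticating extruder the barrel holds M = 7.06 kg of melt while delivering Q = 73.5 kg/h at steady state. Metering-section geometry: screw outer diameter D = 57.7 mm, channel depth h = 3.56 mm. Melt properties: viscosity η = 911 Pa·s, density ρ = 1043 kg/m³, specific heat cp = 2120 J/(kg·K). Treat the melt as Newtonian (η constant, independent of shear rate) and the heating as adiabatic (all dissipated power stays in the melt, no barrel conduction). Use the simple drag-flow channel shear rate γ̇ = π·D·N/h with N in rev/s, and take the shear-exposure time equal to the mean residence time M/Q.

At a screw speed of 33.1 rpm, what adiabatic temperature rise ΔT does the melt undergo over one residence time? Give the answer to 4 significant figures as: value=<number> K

value=112.4 K

Q_s = Q / 3600 = 73.5 / 3600 = 0.0204167 kg/s
Mean residence time: t_res = M/Q_s = 7.06 kg / 0.0204167 kg/s = 345.796 s
Convert to SI: D = 0.0577 m, h = 0.00356 m, N = 33.1/60 = 0.551667 rev/s
γ̇ = π·D·N / h = π · 0.0577 · 0.551667 / 0.00356 = 28.09 s⁻¹
ΔT = η·γ̇²·t_res/(ρ·cp) = [911 × 28.09² × 345.796] / [1043 × 2120] = 112.415 K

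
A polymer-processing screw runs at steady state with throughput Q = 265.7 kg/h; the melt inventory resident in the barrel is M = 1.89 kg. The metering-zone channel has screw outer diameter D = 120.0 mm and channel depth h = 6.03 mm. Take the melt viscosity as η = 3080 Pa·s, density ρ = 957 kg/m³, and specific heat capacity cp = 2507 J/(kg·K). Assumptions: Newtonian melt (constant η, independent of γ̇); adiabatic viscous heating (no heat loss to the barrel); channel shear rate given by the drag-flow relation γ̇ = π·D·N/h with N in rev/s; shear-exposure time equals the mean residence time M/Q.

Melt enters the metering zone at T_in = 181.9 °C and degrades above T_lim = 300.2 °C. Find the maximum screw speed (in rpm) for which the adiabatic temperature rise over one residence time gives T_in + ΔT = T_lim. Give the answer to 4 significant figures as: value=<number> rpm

value=57.57 rpm

Q_s = Q / 3600 = 265.7 / 3600 = 0.0738056 kg/s
Mean residence time: t_res = M/Q_s = 1.89 kg / 0.0738056 kg/s = 25.6078 s
Convert to metres: D = 0.12 m, h = 0.00603 m
Allowable rise: ΔT_a = T_lim − T_in = 300.2 − 181.9 = 118.3 K
γ̇_max² = ΔT_a·ρ·cp / (η·t_res) = [118.3 × 957 × 2507] / [3080 × 25.6078] = 3598.55 s⁻²
γ̇_max = sqrt(3598.55) = 59.9879 s⁻¹
Solve γ̇ = πDN/h for N: N_max = γ̇_max·h/(π·D) = 59.9879 × 0.00603 / (π × 0.12) = 0.959511 rev/s = 57.5707 rpm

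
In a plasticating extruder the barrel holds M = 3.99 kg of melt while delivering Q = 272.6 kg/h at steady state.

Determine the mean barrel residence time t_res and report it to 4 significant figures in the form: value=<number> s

value=52.69 s

Convert throughput: Q = 272.6 kg/h = 272.6/3600 = 0.0757222 kg/s
t_res = M / Q_s = 3.99 / 0.0757222 = 52.6926 s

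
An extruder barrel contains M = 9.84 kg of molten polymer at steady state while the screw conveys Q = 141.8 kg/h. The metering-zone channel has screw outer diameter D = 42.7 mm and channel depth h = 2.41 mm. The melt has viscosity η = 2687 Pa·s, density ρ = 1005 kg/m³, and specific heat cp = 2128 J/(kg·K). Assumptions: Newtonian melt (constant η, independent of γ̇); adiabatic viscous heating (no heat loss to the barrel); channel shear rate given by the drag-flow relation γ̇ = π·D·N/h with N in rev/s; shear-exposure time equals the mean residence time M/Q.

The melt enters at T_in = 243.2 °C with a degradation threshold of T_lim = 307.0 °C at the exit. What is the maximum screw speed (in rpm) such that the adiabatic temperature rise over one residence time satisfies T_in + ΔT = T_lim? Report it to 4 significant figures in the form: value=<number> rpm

value=15.37 rpm

Throughput in SI: Q_s = 141.8 kg/h ÷ 3600 s/h = 0.0393889 kg/s
t_res = M / Q_s = 9.84 ÷ 0.0393889 = 249.817 s
D = 42.7 mm = 0.0427 m;  h = 2.41 mm = 0.00241 m
Allowable rise: ΔT_a = T_lim − T_in = 307.0 − 243.2 = 63.8 K
Invert ΔT = ηγ̇²t_res/(ρcp) for γ̇: γ̇_max² = ΔT_a ρ cp / (η t_res) = 63.8·1005·2128 / (2687·249.817) = 203.268 s⁻²
γ̇_max = sqrt(203.268) = 14.2572 s⁻¹
Solve γ̇ = πDN/h for N: N_max = γ̇_max·h/(π·D) = 14.2572 × 0.00241 / (π × 0.0427) = 0.256138 rev/s = 15.3683 rpm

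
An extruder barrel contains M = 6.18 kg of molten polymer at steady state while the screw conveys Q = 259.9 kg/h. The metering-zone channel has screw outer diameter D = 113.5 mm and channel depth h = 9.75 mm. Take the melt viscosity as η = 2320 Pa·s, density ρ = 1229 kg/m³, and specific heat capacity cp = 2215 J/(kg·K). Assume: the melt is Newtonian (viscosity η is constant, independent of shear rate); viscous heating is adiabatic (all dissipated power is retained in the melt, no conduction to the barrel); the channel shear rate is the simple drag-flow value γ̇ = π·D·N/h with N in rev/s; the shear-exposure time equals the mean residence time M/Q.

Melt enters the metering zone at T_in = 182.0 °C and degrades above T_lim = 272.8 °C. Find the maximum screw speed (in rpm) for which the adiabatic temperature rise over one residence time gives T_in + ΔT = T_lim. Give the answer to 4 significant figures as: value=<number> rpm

Throughput in SI: Q_s = 259.9 kg/h ÷ 3600 s/h = 0.0721944 kg/s
t_res = M / Q_s = 6.18 / 0.0721944 = 85.6022 s
Geometry in SI: D = 113.5 mm → 0.1135 m, h = 9.75 mm → 0.00975 m
Allowable rise: ΔT_a = T_lim − T_in = 272.8 − 182.0 = 90.8 K
Invert ΔT = ηγ̇²t_res/(ρcp) for γ̇: γ̇_max² = ΔT_a ρ cp / (η t_res) = 90.8·1229·2215 / (2320·85.6022) = 1244.63 s⁻²
γ̇_max = sqrt(1244.63) = 35.2793 s⁻¹
Solve γ̇ = πDN/h for N: N_max = γ̇_max·h/(π·D) = 35.2793 × 0.00975 / (π × 0.1135) = 0.964669 rev/s = 57.8801 rpm

value=57.88 rpm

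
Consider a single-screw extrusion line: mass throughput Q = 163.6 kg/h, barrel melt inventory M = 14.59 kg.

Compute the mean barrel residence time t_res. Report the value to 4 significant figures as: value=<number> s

Q_s = Q / 3600 = 163.6 / 3600 = 0.0454444 kg/s
t_res = M / Q_s = 14.59 ÷ 0.0454444 = 321.051 s

value=321.1 s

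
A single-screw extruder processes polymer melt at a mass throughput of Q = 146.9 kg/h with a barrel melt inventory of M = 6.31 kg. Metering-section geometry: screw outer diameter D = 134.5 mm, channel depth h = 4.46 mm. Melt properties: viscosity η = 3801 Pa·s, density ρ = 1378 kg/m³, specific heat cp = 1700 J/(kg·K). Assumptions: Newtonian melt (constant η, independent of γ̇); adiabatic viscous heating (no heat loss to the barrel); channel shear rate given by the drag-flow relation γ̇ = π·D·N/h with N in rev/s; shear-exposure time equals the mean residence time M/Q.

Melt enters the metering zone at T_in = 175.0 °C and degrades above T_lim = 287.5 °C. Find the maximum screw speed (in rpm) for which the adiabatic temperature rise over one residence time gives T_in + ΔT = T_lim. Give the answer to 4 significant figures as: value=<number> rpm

value=13.41 rpm

Q_s = Q / 3600 = 146.9 / 3600 = 0.0408056 kg/s
Mean residence time: t_res = M/Q_s = 6.31 kg / 0.0408056 kg/s = 154.636 s
D = 134.5 mm = 0.1345 m;  h = 4.46 mm = 0.00446 m
ΔT_a = T_lim − T_in = 287.5 − 175.0 = 112.5 K
Invert ΔT = ηγ̇²t_res/(ρcp) for γ̇: γ̇_max² = ΔT_a ρ cp / (η t_res) = 112.5·1378·1700 / (3801·154.636) = 448.376 s⁻²
Take the square root: γ̇_max = √(448.376) = 21.1749 s⁻¹
N_max = γ̇_max·h / (π·D) = 21.1749 · 0.00446 / (π · 0.1345) = 0.223503 rev/s = 13.4102 rpm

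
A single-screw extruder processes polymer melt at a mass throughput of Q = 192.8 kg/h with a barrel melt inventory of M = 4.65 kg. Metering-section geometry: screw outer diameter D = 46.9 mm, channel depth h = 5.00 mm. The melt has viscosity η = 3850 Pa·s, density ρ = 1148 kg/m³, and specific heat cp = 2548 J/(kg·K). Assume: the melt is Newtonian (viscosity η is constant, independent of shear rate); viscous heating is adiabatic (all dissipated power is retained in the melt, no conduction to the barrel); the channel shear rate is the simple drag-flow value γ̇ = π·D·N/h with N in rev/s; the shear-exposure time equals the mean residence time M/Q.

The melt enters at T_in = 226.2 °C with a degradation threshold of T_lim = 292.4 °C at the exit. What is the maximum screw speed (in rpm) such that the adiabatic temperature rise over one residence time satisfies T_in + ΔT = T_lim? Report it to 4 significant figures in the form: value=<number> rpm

value=49.01 rpm

Convert throughput: Q = 192.8 kg/h = 192.8/3600 = 0.0535556 kg/s
Mean residence time: t_res = M/Q_s = 4.65 kg / 0.0535556 kg/s = 86.8257 s
Convert to metres: D = 0.0469 m, h = 0.005 m
Allowable rise: ΔT_a = T_lim − T_in = 292.4 − 226.2 = 66.2 K
Invert ΔT = ηγ̇²t_res/(ρcp) for γ̇: γ̇_max² = ΔT_a ρ cp / (η t_res) = 66.2·1148·2548 / (3850·86.8257) = 579.282 s⁻²
γ̇_max = √579.282 = 24.0683 s⁻¹
N_max = γ̇_max·h / (π·D) = 24.0683 · 0.005 / (π · 0.0469) = 0.816756 rev/s = 49.0054 rpm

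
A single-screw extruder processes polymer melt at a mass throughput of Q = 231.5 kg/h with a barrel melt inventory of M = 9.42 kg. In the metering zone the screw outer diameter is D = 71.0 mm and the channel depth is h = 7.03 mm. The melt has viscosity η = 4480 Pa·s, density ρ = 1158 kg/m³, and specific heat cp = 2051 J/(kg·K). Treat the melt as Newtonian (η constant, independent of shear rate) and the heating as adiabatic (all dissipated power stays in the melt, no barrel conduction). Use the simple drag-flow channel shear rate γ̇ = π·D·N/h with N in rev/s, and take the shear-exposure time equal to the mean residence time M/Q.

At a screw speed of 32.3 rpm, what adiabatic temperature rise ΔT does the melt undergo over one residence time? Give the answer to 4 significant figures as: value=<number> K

Convert throughput: Q = 231.5 kg/h = 231.5/3600 = 0.0643056 kg/s
t_res = M / Q_s = 9.42 ÷ 0.0643056 = 146.488 s
Geometry in metres: D = 71.0 mm → 0.071 m, h = 7.03 mm → 0.00703 m; screw speed N = 32.3 rpm = 0.538333 rev/s
Shear rate: γ̇ = πDN/h = π·0.071·0.538333/0.00703 = 17.0806 s⁻¹
Adiabatic rise: ΔT = η γ̇² t_res / (ρ cp) = 4480·(17.0806)²·146.488 / (1158·2051) = 80.6148 K

value=80.61 K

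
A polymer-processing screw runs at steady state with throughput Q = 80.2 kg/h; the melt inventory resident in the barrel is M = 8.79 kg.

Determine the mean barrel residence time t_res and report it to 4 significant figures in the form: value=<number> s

Q_s = Q / 3600 = 80.2 / 3600 = 0.0222778 kg/s
t_res = M / Q_s = 8.79 / 0.0222778 = 394.564 s

value=394.6 s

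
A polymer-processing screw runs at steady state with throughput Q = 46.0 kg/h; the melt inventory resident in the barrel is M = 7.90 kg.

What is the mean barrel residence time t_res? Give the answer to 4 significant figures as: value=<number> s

value=618.3 s

Q_s = Q / 3600 = 46.0 / 3600 = 0.0127778 kg/s
t_res = M / Q_s = 7.90 / 0.0127778 = 618.261 s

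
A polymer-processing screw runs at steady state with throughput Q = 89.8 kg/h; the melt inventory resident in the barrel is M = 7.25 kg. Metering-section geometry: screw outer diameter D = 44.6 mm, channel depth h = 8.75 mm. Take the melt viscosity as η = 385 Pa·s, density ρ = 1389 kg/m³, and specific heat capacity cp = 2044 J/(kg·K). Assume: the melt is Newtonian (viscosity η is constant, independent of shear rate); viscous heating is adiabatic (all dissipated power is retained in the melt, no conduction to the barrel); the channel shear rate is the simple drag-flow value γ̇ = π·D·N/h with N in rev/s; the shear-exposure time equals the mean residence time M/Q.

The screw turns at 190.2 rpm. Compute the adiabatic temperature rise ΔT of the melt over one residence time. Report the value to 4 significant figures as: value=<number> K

Convert throughput: Q = 89.8 kg/h = 89.8/3600 = 0.0249444 kg/s
t_res = M / Q_s = 7.25 / 0.0249444 = 290.646 s
Geometry in metres: D = 44.6 mm → 0.0446 m, h = 8.75 mm → 0.00875 m; screw speed N = 190.2 rpm = 3.17 rev/s
γ̇ = π D N / h = (π)(0.0446)(3.17) / 0.00875 = 50.7617 s⁻¹
ΔT = η·γ̇²·t_res / (ρ·cp) = 385 · (50.7617)² · 290.646 / (1389 · 2044) = 101.558 K

value=101.6 K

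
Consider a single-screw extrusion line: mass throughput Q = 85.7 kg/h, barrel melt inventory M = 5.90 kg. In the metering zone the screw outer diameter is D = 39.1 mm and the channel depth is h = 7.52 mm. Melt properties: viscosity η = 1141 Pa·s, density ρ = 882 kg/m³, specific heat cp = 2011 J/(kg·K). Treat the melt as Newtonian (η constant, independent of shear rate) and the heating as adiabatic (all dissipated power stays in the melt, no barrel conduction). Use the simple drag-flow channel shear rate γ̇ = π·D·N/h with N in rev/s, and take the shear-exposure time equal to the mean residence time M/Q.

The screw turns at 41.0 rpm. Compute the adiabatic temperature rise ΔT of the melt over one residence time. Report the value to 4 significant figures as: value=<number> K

Convert throughput: Q = 85.7 kg/h = 85.7/3600 = 0.0238056 kg/s
t_res = M / Q_s = 5.90 / 0.0238056 = 247.841 s
Geometry in metres: D = 39.1 mm → 0.0391 m, h = 7.52 mm → 0.00752 m; screw speed N = 41.0 rpm = 0.683333 rev/s
Shear rate: γ̇ = πDN/h = π·0.0391·0.683333/0.00752 = 11.162 s⁻¹
ΔT = η·γ̇²·t_res/(ρ·cp) = [1141 × 11.162² × 247.841] / [882 × 2011] = 19.8638 K

value=19.86 K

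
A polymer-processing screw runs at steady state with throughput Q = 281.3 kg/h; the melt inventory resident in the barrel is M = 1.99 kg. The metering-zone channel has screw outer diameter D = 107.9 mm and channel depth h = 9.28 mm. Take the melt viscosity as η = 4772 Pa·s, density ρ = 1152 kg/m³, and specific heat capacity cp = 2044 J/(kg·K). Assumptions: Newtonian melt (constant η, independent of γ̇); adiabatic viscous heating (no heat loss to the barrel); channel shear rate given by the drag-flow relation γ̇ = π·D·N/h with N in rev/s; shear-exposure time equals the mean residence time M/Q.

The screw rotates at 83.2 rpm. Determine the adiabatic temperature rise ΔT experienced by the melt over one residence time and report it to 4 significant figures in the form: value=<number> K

Throughput in SI: Q_s = 281.3 kg/h ÷ 3600 s/h = 0.0781389 kg/s
t_res = M / Q_s = 1.99 / 0.0781389 = 25.4675 s
Geometry in metres: D = 107.9 mm → 0.1079 m, h = 9.28 mm → 0.00928 m; screw speed N = 83.2 rpm = 1.38667 rev/s
Shear rate: γ̇ = πDN/h = π·0.1079·1.38667/0.00928 = 50.6519 s⁻¹
ΔT = η·γ̇²·t_res / (ρ·cp) = 4772 · (50.6519)² · 25.4675 / (1152 · 2044) = 132.417 K

value=132.4 K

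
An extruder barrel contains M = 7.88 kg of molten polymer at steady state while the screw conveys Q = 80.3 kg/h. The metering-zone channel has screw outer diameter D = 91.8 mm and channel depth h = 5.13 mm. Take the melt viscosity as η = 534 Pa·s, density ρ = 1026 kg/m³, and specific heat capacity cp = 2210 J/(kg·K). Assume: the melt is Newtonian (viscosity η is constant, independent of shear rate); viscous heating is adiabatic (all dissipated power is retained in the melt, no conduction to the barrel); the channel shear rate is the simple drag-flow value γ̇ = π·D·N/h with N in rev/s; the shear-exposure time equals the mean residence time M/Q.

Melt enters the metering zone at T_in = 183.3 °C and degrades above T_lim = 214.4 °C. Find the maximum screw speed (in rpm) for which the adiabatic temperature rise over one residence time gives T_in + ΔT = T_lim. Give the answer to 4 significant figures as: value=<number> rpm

value=20.63 rpm

Q_s = Q / 3600 = 80.3 / 3600 = 0.0223056 kg/s
Mean residence time: t_res = M/Q_s = 7.88 kg / 0.0223056 kg/s = 353.275 s
Geometry in SI: D = 91.8 mm → 0.0918 m, h = 5.13 mm → 0.00513 m
ΔT_a = T_lim − T_in = 214.4 − 183.3 = 31.1 K
γ̇_max² = ΔT_a·ρ·cp / (η·t_res) = [31.1 × 1026 × 2210] / [534 × 353.275] = 373.805 s⁻²
γ̇_max = √373.805 = 19.334 s⁻¹
Solve γ̇ = πDN/h for N: N_max = γ̇_max·h/(π·D) = 19.334 × 0.00513 / (π × 0.0918) = 0.343912 rev/s = 20.6347 rpm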